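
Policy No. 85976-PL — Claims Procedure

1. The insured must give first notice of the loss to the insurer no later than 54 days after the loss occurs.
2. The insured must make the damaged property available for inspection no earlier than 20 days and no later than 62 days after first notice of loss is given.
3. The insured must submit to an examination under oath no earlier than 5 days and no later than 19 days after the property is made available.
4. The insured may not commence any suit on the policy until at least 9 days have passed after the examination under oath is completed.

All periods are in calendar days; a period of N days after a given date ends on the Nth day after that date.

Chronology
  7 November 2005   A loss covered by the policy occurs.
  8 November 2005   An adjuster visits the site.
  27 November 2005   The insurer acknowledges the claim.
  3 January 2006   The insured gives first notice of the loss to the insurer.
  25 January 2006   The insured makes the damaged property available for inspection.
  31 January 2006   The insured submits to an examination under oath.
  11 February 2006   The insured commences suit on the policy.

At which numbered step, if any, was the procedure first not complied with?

Step 1

Step 1 — counting 54 days from 7 November 2005 (when the loss occurs) gives a deadline of 31 December 2005; done 3 January 2006 — 3 days late.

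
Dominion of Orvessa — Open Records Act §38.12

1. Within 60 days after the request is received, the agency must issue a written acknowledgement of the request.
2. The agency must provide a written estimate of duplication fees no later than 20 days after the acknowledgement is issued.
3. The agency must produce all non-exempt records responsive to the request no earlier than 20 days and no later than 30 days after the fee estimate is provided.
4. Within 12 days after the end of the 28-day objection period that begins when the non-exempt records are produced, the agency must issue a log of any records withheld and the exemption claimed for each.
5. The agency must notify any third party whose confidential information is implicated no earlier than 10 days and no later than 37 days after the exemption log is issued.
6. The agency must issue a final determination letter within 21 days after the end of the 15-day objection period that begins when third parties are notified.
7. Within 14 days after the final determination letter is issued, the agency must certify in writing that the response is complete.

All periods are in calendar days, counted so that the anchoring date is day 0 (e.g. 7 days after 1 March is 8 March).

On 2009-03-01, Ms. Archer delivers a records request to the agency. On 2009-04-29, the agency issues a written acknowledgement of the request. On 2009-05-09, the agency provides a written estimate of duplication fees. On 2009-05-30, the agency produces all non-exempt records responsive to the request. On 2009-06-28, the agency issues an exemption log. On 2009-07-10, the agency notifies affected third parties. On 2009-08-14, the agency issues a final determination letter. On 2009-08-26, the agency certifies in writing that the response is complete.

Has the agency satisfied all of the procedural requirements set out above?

Step 1: 60 days after 2009-03-01 (when the request is received) is 2009-04-30; completed 2009-04-29, before the deadline.
Step 2: 20 days after 2009-04-29 (when the acknowledgement is issued) is 2009-05-19; completed 2009-05-09, before the deadline.
Step 3: the window is 20–30 days after 2009-05-09 (when the fee estimate is provided), so 2009-05-29 through 2009-06-08; 2009-05-30 falls inside that range.
Step 4: 12 days after 2009-06-27 (end of the 28-day objection period, which began when the non-exempt records are produced on 2009-05-30) is 2009-07-09; completed 2009-06-28, before the deadline.
Step 5: the window is 10–37 days after 2009-06-28 (when the exemption log is issued), so 2009-07-08 through 2009-08-04; done 2009-07-10, which is between those dates.
Step 6: 21 days after 2009-07-25 (end of the 15-day objection period, which began when third parties are notified on 2009-07-10) is 2009-08-15; 2009-08-14 is within that limit.
Step 7: 14 days after 2009-08-14 (when the final determination letter is issued) is 2009-08-28; 2009-08-26 is within that limit.

Yes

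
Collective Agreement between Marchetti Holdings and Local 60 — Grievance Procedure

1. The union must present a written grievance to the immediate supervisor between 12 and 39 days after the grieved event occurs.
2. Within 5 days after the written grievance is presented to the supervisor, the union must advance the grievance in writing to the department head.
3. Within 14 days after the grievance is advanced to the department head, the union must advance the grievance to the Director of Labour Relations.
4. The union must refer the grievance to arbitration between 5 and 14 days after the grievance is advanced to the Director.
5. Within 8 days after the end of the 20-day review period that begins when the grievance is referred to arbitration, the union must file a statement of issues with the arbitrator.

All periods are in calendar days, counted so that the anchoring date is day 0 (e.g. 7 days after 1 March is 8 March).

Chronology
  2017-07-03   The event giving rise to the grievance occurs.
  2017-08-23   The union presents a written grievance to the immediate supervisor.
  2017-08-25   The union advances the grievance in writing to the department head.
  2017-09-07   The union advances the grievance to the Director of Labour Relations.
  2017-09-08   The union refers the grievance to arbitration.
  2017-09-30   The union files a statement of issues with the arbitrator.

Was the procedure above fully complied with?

No

Step 1 — 12 and 39 days from 2017-07-03 (when the grieved event occurs) are 2017-07-15 and 2017-08-11 respectively; done 2017-08-23 — 12 days after the window closed.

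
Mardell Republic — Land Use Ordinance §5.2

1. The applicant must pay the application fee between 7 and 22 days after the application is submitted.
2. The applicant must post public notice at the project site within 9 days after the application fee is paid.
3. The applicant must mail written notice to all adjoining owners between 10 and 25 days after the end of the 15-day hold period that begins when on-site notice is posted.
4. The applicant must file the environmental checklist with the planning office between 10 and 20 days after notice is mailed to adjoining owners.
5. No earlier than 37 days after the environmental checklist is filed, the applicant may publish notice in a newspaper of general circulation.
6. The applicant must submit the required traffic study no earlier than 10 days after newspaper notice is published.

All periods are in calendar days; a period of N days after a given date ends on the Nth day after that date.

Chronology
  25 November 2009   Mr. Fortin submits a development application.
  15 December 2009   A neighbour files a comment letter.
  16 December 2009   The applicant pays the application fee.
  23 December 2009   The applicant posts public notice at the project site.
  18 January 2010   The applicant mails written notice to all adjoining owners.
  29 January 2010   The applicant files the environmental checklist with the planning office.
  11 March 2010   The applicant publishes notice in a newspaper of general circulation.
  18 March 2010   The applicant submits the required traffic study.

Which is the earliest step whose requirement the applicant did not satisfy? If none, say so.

Step 6

Step 1 — 7 and 22 days from 25 November 2009 (when the application is submitted) are 2 December 2009 and 17 December 2009 respectively; done 16 December 2009, which is between those dates.
Step 2 — counting 9 days from 16 December 2009 (when the application fee is paid) gives a deadline of 25 December 2009; done 23 December 2009 — timely.
Step 3 — 10 and 25 days from 7 January 2010 (end of the 15-day hold period, which began when on-site notice is posted on 23 December 2009) are 17 January 2010 and 1 February 2010 respectively; done 18 January 2010, which is between those dates.
Step 4 — 10 and 20 days from 18 January 2010 (when notice is mailed to adjoining owners) are 28 January 2010 and 7 February 2010 respectively; done 29 January 2010, which is between those dates.
Step 5 — must wait 37 days from 29 January 2010 (when the environmental checklist is filed), so not before 7 March 2010; done 11 March 2010, after the minimum wait.
Step 6 — must wait 10 days from 11 March 2010 (when newspaper notice is published), so not before 21 March 2010; done 18 March 2010 — 3 days too early.
The procedure was therefore not followed at step 6.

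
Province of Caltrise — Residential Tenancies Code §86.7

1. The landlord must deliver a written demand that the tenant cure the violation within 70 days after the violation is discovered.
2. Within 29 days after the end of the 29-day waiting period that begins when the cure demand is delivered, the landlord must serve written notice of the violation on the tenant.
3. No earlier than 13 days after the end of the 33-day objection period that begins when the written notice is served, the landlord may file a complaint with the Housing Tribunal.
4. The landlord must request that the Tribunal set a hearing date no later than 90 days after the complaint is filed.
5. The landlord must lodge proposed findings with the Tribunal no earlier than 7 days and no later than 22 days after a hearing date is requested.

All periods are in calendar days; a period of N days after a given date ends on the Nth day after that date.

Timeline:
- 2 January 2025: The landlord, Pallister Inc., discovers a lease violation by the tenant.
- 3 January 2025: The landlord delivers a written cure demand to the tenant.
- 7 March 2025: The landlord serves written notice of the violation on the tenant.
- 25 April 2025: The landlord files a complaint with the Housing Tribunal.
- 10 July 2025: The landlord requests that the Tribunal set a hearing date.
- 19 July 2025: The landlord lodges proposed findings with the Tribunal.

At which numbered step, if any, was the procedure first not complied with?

(1) due by 2 January 2025 + 70 days = 13 March 2025; completed 3 January 2025, before the deadline.
(2) due by 1 February 2025 + 29 days = 2 March 2025; not done until 7 March 2025, 5 days after the deadline.

Step 2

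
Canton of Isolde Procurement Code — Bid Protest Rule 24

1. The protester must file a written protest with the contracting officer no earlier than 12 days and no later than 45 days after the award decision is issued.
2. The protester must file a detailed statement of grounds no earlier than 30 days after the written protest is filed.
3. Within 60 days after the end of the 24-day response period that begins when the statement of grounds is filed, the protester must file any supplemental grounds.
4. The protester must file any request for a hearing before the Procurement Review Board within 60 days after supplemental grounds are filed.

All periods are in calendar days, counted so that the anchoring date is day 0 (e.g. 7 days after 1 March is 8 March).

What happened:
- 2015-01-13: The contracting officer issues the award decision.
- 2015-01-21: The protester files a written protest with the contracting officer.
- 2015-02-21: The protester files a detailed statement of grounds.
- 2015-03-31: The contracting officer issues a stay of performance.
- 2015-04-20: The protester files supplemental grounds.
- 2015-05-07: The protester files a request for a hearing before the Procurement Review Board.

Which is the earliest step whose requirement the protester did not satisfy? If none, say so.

Step 1 — 12 and 45 days from 2015-01-13 (when the award decision is issued) are 2015-01-25 and 2015-02-27 respectively; done 2015-01-21 — 4 days before the window opened.
The analysis stops there.

Step 1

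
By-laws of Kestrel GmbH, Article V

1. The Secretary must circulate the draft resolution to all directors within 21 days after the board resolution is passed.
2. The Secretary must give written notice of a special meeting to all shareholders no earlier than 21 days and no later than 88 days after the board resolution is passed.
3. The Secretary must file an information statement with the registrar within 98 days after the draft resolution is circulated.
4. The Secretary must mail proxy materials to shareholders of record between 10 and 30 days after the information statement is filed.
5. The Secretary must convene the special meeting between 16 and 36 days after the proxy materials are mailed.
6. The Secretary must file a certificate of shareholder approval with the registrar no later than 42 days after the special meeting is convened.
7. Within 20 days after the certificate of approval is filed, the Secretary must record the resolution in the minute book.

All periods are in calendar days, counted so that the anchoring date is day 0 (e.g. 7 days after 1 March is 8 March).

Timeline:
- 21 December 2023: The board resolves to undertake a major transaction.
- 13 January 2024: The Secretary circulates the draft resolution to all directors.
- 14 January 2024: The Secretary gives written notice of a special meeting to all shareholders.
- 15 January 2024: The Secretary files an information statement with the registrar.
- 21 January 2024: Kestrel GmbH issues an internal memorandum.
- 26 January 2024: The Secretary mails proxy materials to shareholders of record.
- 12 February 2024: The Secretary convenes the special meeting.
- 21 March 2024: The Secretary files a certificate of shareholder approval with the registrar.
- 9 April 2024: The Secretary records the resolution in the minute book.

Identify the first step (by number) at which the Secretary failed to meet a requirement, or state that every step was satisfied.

Step 1: 21 days after 21 December 2023 (when the board resolution is passed) is 11 January 2024; 13 January 2024 misses that deadline by 2 days.
Later steps need not be reached.

Step 1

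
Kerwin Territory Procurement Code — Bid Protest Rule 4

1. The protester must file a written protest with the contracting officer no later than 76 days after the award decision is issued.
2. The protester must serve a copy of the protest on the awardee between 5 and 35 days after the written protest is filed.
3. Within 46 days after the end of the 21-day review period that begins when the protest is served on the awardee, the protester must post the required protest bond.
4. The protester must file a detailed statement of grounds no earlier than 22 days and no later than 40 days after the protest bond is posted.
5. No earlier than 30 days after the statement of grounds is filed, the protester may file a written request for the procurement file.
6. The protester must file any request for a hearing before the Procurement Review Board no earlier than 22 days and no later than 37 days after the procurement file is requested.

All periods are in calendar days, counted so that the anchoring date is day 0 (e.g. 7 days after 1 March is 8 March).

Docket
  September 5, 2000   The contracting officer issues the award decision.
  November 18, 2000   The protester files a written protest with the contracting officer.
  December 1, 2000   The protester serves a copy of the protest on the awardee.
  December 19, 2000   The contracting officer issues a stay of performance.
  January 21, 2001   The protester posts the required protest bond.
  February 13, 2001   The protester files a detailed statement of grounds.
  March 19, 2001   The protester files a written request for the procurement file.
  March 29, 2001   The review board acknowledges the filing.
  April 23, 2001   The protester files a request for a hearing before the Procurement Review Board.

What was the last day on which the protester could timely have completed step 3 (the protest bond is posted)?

February 6, 2001

The protest is served on the awardee on December 1, 2000; the 21-day review period therefore ends December 22, 2000, and step 3 runs from that date. 46 days after December 22, 2000 is February 6, 2001.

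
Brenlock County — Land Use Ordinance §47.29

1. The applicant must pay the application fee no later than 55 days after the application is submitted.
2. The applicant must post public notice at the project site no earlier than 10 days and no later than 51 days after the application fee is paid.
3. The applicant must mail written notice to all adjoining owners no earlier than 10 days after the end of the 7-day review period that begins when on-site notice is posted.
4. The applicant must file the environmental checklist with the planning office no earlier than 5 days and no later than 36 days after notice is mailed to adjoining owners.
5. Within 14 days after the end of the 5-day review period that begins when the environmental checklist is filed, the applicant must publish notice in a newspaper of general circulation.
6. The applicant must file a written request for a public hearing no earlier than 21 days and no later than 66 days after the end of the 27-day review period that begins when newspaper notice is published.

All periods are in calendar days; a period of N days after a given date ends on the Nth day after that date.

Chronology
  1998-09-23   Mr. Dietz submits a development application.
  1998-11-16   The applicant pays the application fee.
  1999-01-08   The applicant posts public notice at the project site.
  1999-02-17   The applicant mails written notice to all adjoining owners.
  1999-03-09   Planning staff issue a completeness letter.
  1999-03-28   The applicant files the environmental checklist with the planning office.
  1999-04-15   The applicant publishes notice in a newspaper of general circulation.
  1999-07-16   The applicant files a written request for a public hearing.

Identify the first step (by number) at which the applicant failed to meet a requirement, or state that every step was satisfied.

Step 2

(1) due by 1998-09-23 + 55 days = 1998-11-17; done 1998-11-16 — timely.
(2) the permitted window runs from 1998-11-16 + 10 = 1998-11-26 to 1998-11-16 + 51 = 1999-01-06; 1999-01-08 is 2 days past the end of the window.
Later steps need not be reached.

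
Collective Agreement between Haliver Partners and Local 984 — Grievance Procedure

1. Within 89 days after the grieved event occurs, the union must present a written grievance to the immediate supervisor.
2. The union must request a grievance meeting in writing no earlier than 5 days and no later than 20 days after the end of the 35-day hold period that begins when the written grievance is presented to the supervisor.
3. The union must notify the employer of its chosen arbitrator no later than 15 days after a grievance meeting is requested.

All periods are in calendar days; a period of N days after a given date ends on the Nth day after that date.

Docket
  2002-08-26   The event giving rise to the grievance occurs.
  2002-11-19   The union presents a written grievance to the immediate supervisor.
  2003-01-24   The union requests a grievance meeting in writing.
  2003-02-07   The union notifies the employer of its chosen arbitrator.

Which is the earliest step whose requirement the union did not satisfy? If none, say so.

(1) due by 2002-08-26 + 89 days = 2002-11-23; done 2002-11-19 — timely.
(2) the permitted window runs from 2002-12-24 + 5 = 2002-12-29 to 2002-12-24 + 20 = 2003-01-13; 2003-01-24 is 11 days past the end of the window.
The procedure was therefore not followed at step 2.

Step 2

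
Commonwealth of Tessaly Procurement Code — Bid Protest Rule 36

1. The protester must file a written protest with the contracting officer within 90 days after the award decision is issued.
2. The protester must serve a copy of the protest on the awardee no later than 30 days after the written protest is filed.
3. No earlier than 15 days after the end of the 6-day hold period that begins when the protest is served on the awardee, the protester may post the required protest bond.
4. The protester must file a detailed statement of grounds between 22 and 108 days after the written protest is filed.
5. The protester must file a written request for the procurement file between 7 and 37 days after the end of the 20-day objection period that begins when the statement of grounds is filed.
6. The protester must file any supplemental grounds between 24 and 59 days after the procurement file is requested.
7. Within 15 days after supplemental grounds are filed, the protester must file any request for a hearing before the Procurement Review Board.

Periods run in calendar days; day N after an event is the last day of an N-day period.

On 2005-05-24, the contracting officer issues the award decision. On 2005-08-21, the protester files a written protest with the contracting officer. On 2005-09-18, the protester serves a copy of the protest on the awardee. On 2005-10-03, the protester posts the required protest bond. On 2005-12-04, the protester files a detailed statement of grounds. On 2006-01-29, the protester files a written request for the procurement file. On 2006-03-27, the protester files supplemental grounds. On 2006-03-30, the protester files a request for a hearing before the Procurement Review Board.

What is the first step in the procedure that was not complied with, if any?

(1) due by 2005-05-24 + 90 days = 2005-08-22; done 2005-08-21 — timely.
(2) due by 2005-08-21 + 30 days = 2005-09-20; completed 2005-09-18, before the deadline.
(3) permitted from 2005-09-24 + 15 days = 2005-10-09 onward; done 2005-10-03 — 6 days too early.
Later steps need not be reached.

Step 3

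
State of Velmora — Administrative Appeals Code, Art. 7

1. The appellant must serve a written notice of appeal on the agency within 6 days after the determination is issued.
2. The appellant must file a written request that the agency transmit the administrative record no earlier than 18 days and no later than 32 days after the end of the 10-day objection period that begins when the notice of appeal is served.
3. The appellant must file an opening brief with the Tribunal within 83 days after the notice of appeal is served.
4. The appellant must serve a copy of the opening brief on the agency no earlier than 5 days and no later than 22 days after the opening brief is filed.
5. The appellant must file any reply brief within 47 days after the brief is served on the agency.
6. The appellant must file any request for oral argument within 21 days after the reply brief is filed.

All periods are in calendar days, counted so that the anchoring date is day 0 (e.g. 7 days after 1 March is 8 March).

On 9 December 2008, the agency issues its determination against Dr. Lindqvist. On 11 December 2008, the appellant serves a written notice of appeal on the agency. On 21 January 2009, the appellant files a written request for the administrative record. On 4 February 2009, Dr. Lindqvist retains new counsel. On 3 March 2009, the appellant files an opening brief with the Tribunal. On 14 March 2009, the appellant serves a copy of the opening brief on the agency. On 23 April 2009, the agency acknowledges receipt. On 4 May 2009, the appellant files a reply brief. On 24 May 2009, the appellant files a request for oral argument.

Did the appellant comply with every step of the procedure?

No

(1) due by 9 December 2008 + 6 days = 15 December 2008; 11 December 2008 is within that limit.
(2) the permitted window runs from 21 December 2008 + 18 = 8 January 2009 to 21 December 2008 + 32 = 22 January 2009; done 21 January 2009, which is between those dates.
(3) due by 11 December 2008 + 83 days = 4 March 2009; done 3 March 2009 — timely.
(4) the permitted window runs from 3 March 2009 + 5 = 8 March 2009 to 3 March 2009 + 22 = 25 March 2009; 14 March 2009 falls inside that range.
(5) due by 14 March 2009 + 47 days = 30 April 2009; 4 May 2009 misses that deadline by 4 days.
Later steps need not be reached.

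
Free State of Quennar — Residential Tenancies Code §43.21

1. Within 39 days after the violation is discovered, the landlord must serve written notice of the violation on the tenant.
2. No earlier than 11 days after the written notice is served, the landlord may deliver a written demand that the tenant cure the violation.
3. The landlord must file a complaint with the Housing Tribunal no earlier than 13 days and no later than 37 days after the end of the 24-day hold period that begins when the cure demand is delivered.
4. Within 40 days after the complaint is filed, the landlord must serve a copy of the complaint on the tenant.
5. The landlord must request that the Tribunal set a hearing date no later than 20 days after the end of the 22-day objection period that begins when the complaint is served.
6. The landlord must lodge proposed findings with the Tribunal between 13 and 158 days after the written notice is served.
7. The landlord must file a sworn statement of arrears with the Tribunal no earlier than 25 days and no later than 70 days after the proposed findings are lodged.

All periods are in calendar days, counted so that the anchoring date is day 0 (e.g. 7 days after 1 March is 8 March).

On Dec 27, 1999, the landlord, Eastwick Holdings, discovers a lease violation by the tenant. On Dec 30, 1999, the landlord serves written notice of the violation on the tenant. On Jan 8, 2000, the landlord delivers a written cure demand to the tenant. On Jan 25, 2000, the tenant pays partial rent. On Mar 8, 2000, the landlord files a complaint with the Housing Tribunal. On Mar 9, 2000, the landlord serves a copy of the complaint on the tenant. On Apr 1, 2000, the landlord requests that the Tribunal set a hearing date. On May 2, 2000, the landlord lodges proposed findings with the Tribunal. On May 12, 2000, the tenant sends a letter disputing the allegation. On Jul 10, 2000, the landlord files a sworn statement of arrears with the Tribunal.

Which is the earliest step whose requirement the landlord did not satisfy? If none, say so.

Step 2

(1) due by Dec 27, 1999 + 39 days = Feb 4, 2000; Dec 30, 1999 is within that limit.
(2) permitted from Dec 30, 1999 + 11 days = Jan 10, 2000 onward; acted on Jan 8, 2000, 2 days prematurely.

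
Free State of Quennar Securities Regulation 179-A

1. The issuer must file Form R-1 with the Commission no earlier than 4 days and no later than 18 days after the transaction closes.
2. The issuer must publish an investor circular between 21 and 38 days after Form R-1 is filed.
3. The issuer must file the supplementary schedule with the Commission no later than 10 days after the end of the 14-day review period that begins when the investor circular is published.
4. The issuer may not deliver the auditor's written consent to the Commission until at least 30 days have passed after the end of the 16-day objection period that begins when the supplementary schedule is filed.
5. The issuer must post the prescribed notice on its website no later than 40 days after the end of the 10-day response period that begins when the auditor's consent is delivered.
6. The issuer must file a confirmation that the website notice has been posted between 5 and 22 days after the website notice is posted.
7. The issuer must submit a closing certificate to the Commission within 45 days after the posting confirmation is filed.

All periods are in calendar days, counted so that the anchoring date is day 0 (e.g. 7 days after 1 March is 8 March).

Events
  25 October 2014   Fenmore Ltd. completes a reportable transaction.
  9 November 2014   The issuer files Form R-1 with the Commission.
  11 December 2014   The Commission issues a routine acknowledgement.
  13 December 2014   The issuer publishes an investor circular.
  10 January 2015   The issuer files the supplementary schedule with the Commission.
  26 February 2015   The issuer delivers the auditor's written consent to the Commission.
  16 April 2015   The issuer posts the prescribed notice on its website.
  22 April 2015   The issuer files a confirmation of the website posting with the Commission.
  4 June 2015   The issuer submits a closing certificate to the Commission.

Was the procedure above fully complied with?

(1) the permitted window runs from 25 October 2014 + 4 = 29 October 2014 to 25 October 2014 + 18 = 12 November 2014; done 9 November 2014 — within the window.
(2) the permitted window runs from 9 November 2014 + 21 = 30 November 2014 to 9 November 2014 + 38 = 17 December 2014; done 13 December 2014, which is between those dates.
(3) due by 27 December 2014 + 10 days = 6 January 2015; not done until 10 January 2015, 4 days after the deadline.

No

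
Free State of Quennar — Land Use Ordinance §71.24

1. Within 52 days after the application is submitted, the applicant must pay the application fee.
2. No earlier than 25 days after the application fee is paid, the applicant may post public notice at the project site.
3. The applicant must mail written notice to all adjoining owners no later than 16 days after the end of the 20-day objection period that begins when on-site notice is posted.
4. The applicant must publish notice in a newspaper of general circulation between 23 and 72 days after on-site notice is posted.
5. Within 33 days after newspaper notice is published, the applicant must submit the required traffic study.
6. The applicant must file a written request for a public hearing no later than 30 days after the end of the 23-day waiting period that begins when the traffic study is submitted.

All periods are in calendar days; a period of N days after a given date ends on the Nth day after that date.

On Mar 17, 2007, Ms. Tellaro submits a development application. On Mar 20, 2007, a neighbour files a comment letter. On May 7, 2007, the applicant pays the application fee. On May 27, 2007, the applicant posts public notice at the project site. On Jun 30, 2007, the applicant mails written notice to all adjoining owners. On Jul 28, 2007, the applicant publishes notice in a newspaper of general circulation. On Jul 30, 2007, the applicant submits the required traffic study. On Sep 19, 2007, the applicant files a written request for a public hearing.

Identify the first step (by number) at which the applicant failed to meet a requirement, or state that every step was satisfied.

Step 1 — counting 52 days from Mar 17, 2007 (when the application is submitted) gives a deadline of May 8, 2007; completed May 7, 2007, before the deadline.
Step 2 — must wait 25 days from May 7, 2007 (when the application fee is paid), so not before Jun 1, 2007; acted on May 27, 2007, 5 days prematurely.
No need to go further; step 2 was not satisfied.

Step 2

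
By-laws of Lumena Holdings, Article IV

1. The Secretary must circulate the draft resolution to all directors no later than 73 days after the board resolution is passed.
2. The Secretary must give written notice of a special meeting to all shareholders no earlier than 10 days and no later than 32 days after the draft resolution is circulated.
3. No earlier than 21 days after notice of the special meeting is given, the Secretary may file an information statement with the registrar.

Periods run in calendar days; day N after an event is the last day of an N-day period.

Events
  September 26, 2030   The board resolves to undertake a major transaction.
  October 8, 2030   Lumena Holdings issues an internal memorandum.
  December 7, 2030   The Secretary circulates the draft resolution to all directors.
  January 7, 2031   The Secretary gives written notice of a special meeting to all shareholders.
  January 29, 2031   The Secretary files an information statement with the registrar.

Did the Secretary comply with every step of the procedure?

(1) due by September 26, 2030 + 73 days = December 8, 2030; done December 7, 2030 — timely.
(2) the permitted window runs from December 7, 2030 + 10 = December 17, 2030 to December 7, 2030 + 32 = January 8, 2031; done January 7, 2031, which is between those dates.
(3) permitted from January 7, 2031 + 21 days = January 28, 2031 onward; done January 29, 2031, after the minimum wait.

Yes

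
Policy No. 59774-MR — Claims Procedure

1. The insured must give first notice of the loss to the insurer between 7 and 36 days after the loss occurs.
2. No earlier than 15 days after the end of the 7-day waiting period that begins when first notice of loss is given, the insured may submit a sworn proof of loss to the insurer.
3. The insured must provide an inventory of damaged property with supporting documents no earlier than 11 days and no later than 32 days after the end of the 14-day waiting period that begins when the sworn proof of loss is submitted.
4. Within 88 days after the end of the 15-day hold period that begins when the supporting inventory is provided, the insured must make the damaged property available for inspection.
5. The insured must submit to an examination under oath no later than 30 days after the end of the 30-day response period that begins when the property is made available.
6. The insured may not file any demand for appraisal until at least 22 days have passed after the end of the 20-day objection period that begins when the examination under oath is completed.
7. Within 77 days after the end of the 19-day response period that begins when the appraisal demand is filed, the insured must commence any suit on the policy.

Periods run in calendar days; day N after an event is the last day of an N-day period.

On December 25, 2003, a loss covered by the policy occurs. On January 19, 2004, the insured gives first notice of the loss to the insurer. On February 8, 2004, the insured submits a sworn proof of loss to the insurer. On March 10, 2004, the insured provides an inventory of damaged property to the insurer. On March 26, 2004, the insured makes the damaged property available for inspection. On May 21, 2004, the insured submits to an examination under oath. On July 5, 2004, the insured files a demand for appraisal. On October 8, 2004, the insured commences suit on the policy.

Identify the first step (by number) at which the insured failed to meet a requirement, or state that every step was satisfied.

Step 2

Step 1: the window is 7–36 days after December 25, 2003 (when the loss occurs), so January 1, 2004 through January 30, 2004; done January 19, 2004, which is between those dates.
Step 2: the earliest permitted date is 15 days after January 26, 2004 (end of the 7-day waiting period, which began when first notice of loss is given on January 19, 2004), i.e. February 10, 2004; done February 8, 2004 — 2 days too early.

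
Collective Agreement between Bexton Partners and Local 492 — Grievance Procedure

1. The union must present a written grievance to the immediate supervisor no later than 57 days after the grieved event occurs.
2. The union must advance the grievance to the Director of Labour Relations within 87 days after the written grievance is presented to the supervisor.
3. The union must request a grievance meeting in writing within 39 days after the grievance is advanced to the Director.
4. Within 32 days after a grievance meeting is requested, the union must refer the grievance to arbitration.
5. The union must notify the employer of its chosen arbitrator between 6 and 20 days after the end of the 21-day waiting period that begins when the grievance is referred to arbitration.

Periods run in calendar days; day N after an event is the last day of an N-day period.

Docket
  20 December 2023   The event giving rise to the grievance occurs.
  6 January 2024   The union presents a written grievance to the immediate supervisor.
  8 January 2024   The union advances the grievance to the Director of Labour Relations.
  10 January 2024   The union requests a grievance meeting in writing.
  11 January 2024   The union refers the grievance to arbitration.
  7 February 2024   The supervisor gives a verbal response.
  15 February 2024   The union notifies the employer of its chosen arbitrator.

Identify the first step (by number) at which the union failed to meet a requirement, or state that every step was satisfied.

None — every step was satisfied

Step 1: 57 days after 20 December 2023 (when the grieved event occurs) is 15 February 2024; 6 January 2024 is within that limit.
Step 2: 87 days after 6 January 2024 (when the written grievance is presented to the supervisor) is 2 April 2024; 8 January 2024 is within that limit.
Step 3: 39 days after 8 January 2024 (when the grievance is advanced to the Director) is 16 February 2024; 10 January 2024 is within that limit.
Step 4: 32 days after 10 January 2024 (when a grievance meeting is requested) is 11 February 2024; done 11 January 2024 — timely.
Step 5: the window is 6–20 days after 1 February 2024 (end of the 21-day waiting period, which began when the grievance is referred to arbitration on 11 January 2024), so 7 February 2024 through 21 February 2024; done 15 February 2024, which is between those dates.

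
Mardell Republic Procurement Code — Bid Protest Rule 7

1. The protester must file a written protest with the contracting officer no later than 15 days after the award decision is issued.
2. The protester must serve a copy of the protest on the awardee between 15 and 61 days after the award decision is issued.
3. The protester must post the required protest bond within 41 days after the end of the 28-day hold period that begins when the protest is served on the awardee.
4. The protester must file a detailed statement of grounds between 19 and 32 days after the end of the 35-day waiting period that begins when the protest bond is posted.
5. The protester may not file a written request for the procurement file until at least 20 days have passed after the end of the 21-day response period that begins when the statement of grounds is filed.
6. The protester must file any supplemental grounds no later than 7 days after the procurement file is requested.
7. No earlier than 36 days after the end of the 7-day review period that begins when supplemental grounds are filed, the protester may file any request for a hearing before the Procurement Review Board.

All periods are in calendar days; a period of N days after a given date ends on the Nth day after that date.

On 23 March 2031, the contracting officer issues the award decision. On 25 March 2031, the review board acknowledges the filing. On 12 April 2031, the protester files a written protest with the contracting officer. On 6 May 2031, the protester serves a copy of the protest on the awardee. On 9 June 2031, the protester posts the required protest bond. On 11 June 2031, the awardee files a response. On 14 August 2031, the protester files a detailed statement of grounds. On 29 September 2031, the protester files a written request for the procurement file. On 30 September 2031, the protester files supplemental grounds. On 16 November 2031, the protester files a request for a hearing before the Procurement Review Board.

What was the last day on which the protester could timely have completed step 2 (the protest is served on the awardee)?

Step 2 runs from 23 March 2031, when the award decision is issued. The window is 15–61 days after 23 March 2031; it closes on 23 May 2031.

23 May 2031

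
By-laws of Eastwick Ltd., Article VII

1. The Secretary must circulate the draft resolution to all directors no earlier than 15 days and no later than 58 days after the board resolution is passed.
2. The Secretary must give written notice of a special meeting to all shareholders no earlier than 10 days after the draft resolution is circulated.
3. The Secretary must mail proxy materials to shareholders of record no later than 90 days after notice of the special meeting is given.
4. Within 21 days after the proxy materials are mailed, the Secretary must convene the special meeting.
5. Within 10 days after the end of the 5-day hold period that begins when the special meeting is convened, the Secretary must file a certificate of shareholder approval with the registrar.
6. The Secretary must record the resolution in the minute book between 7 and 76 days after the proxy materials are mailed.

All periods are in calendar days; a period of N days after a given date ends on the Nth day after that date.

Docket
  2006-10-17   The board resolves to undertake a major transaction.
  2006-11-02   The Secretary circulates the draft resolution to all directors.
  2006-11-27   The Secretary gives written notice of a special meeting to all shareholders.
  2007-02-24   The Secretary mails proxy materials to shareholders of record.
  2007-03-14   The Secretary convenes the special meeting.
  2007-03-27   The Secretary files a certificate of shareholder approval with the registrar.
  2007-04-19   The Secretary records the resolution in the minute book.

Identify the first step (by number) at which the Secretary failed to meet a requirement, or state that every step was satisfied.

None — every step was satisfied

Step 1 — 15 and 58 days from 2006-10-17 (when the board resolution is passed) are 2006-11-01 and 2006-12-14 respectively; 2006-11-02 falls inside that range.
Step 2 — must wait 10 days from 2006-11-02 (when the draft resolution is circulated), so not before 2006-11-12; done 2006-11-27, after the minimum wait.
Step 3 — counting 90 days from 2006-11-27 (when notice of the special meeting is given) gives a deadline of 2007-02-25; completed 2007-02-24, before the deadline.
Step 4 — counting 21 days from 2007-02-24 (when the proxy materials are mailed) gives a deadline of 2007-03-17; completed 2007-03-14, before the deadline.
Step 5 — counting 10 days from 2007-03-19 (end of the 5-day hold period, which began when the special meeting is convened on 2007-03-14) gives a deadline of 2007-03-29; 2007-03-27 is within that limit.
Step 6 — 7 and 76 days from 2007-02-24 (when the proxy materials are mailed) are 2007-03-03 and 2007-05-11 respectively; done 2007-04-19, which is between those dates.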